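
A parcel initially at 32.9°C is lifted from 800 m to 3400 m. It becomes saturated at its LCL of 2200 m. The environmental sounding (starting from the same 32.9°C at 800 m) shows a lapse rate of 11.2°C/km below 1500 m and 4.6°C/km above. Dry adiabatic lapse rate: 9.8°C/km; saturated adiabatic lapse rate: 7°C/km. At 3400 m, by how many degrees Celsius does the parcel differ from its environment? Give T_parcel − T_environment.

-5.54°C (parcel cooler than environment)

Parcel:
  800–2200 m, dry: Δz = 1.4 km ⇒ ΔT = -13.72°C; T = 19.18°C
  2200–3400 m, saturated: Δz = 1.2 km ⇒ ΔT = -8.4°C; T = 10.78°C
Environment:
  800–1500 m, environment, lower layer: Δz = 0.7 km ⇒ ΔT = -7.84°C; T = 25.06°C
  1500–3400 m, environment, upper layer: Δz = 1.9 km ⇒ ΔT = -8.74°C; T = 16.32°C
T_parcel − T_env = 10.78 − 16.32 = -5.54°C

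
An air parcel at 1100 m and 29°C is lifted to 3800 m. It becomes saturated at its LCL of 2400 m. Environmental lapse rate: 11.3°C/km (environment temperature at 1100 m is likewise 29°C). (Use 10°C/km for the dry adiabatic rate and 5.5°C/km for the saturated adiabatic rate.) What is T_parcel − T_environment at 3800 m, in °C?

+9.81°C (parcel warmer than environment)

Parcel:
  From 1100 m to 2400 m (dry): cools by 10 × 1.3 = 13°C, giving 16°C.
  From 2400 m to 3800 m (saturated): cools by 5.5 × 1.4 = 7.7°C, giving 8.3°C.
Environment:
  From 1100 m to 3800 m (environment): cools by 11.3 × 2.7 = 30.51°C, giving -1.51°C.
T_parcel − T_env = 8.3 − (-1.51) = +9.81°C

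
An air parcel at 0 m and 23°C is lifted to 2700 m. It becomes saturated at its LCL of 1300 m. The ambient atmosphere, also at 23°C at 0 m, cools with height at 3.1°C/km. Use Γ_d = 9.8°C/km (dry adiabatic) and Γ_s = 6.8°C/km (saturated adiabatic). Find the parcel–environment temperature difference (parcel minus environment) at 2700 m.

Parcel:
  0–1300 m, dry: Δz = 1.3 km ⇒ ΔT = -12.74°C; T = 10.26°C
  1300–2700 m, saturated: Δz = 1.4 km ⇒ ΔT = -9.52°C; T = 0.74°C
Environment:
  0–2700 m, environment: Δz = 2.7 km ⇒ ΔT = -8.37°C; T = 14.63°C
T_parcel − T_env = 0.74 − 14.63 = -13.89°C

-13.89°C (parcel cooler than environment)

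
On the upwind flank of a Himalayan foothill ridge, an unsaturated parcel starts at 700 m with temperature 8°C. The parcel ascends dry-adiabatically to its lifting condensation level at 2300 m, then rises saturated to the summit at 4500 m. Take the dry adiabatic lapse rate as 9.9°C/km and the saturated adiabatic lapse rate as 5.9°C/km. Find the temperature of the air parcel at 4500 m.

From 700 m to 2300 m (dry): cools by 9.9 × 1.6 = 15.84°C, giving -7.84°C.
From 2300 m to 4500 m (saturated): cools by 5.9 × 2.2 = 12.98°C, giving -20.82°C.

-20.82°C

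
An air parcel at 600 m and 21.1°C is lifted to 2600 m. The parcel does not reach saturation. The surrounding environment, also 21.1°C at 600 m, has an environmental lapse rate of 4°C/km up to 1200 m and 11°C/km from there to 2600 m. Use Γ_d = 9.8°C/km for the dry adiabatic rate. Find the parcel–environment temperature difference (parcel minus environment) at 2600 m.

-1.8°C (parcel cooler than environment)

Parcel:
  600–2600 m, dry: Δz = 2 km ⇒ ΔT = -19.6°C; T = 1.5°C
Environment:
  600–1200 m, environment, lower layer: Δz = 0.6 km ⇒ ΔT = -2.4°C; T = 18.7°C
  1200–2600 m, environment, upper layer: Δz = 1.4 km ⇒ ΔT = -15.4°C; T = 3.3°C
T_parcel − T_env = 1.5 − 3.3 = -1.8°C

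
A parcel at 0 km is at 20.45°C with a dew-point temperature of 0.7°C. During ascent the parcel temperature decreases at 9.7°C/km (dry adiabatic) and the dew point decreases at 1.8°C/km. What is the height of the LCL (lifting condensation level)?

T and T_d converge at 9.7 − 1.8 = 7.9°C per km
Height above start = (20.45 − 0.7) / 7.9 = 2.5 km
LCL altitude = 0 m + 2500 m = 2500 m

2.5 km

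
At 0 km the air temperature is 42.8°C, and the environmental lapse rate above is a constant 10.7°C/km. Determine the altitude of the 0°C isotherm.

Height above start = (42.8 − 0) / 10.7 = 4 km
Altitude = 0 m + 4000 m = 4000 m

4 km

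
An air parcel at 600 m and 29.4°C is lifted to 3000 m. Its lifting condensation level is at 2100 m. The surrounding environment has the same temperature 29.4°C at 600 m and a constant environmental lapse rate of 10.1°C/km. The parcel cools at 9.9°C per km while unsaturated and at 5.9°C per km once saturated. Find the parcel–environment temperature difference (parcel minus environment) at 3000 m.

+4.08°C (parcel warmer than environment)

Parcel:
  From 600 m to 2100 m (dry): cools by 9.9 × 1.5 = 14.85°C, giving 14.55°C.
  From 2100 m to 3000 m (saturated): cools by 5.9 × 0.9 = 5.31°C, giving 9.24°C.
Environment:
  From 600 m to 3000 m (environment): cools by 10.1 × 2.4 = 24.24°C, giving 5.16°C.
T_parcel − T_env = 9.24 − 5.16 = +4.08°C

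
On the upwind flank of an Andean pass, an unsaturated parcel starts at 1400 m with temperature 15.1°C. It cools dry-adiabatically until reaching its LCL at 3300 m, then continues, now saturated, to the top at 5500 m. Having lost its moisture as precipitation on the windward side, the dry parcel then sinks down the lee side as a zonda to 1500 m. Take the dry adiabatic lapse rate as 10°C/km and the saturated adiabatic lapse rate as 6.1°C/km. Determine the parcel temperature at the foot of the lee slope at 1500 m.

22.68°C

Dry to 3300 m: -10 × 1.9 km = -19°C, so T = -3.9°C.
Saturated to 5500 m: -6.1 × 2.2 km = -13.42°C, so T = -17.32°C.
Dry descent to 1500 m: +10 × 4 km = +40°C, so T = 22.68°C.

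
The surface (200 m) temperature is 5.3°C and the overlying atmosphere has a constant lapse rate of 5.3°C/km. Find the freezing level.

Height above start = (5.3 − 0) / 5.3 = 1 km
Altitude = 200 m + 1000 m = 1200 m

1200 m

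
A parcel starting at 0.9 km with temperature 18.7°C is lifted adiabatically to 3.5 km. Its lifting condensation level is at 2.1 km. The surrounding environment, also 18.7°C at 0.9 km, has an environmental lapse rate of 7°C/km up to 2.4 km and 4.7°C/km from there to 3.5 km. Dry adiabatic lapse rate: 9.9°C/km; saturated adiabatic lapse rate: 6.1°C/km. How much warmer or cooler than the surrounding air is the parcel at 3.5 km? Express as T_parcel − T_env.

-4.75°C (parcel cooler than environment)

Parcel:
  From 900 m to 2100 m (dry): cools by 9.9 × 1.2 = 11.88°C, giving 6.82°C.
  From 2100 m to 3500 m (saturated): cools by 6.1 × 1.4 = 8.54°C, giving -1.72°C.
Environment:
  From 900 m to 2400 m (environment, lower layer): cools by 7 × 1.5 = 10.5°C, giving 8.2°C.
  From 2400 m to 3500 m (environment, upper layer): cools by 4.7 × 1.1 = 5.17°C, giving 3.03°C.
T_parcel − T_env = -1.72 − 3.03 = -4.75°C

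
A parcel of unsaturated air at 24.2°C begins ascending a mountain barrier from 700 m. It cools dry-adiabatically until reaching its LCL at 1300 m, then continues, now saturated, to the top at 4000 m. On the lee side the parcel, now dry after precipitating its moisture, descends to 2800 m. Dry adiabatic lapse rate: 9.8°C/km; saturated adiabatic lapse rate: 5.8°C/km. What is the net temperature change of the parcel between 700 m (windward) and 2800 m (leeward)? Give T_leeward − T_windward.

Dry to 1300 m: -9.8 × 0.6 km = -5.88°C, so T = 18.32°C.
Saturated to 4000 m: -5.8 × 2.7 km = -15.66°C, so T = 2.66°C.
Dry descent to 2800 m: +9.8 × 1.2 km = +11.76°C, so T = 14.42°C.
Net change vs windward start: 14.42 − 24.2 = -9.78°C

-9.78°C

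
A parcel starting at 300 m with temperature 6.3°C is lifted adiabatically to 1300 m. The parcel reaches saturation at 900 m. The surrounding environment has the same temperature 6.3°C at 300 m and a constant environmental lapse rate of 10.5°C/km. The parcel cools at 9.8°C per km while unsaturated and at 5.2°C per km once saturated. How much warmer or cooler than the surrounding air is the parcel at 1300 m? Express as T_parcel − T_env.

Parcel:
  Dry to 900 m: -9.8 × 0.6 km = -5.88°C, so T = 0.42°C.
  Saturated to 1300 m: -5.2 × 0.4 km = -2.08°C, so T = -1.66°C.
Environment:
  Environment to 1300 m: -10.5 × 1 km = -10.5°C, so T = -4.2°C.
T_parcel − T_env = -1.66 − (-4.2) = +2.54°C

+2.54°C (parcel warmer than environment)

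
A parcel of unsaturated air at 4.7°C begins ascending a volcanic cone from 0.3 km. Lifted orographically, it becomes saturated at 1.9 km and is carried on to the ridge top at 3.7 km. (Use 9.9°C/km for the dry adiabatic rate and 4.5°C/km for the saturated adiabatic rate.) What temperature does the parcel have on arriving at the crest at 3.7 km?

-19.24°C

300–1900 m, dry: Δz = 1.6 km ⇒ ΔT = -15.84°C; T = -11.14°C
1900–3700 m, saturated: Δz = 1.8 km ⇒ ΔT = -8.1°C; T = -19.24°C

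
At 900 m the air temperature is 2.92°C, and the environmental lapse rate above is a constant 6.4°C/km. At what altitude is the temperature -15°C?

3700 m

Height above start = (2.92 − (-15)) / 6.4 = 2.8 km
Altitude = 900 m + 2800 m = 3700 m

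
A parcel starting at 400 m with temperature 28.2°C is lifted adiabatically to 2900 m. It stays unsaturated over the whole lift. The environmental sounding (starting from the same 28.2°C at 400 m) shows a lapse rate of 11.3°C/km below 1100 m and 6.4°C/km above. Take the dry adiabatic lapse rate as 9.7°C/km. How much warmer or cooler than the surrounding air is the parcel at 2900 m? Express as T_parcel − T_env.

-4.82°C (parcel cooler than environment)

Parcel:
  From 400 m to 2900 m (dry): cools by 9.7 × 2.5 = 24.25°C, giving 3.95°C.
Environment:
  From 400 m to 1100 m (environment, lower layer): cools by 11.3 × 0.7 = 7.91°C, giving 20.29°C.
  From 1100 m to 2900 m (environment, upper layer): cools by 6.4 × 1.8 = 11.52°C, giving 8.77°C.
T_parcel − T_env = 3.95 − 8.77 = -4.82°C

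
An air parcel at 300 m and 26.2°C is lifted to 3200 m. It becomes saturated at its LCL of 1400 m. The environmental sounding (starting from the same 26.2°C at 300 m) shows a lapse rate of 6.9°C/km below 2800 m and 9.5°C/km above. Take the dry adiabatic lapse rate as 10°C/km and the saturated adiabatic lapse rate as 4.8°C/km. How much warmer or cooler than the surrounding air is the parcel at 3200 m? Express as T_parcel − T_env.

Parcel:
  Dry to 1400 m: -10 × 1.1 km = -11°C, so T = 15.2°C.
  Saturated to 3200 m: -4.8 × 1.8 km = -8.64°C, so T = 6.56°C.
Environment:
  Environment, lower layer to 2800 m: -6.9 × 2.5 km = -17.25°C, so T = 8.95°C.
  Environment, upper layer to 3200 m: -9.5 × 0.4 km = -3.8°C, so T = 5.15°C.
T_parcel − T_env = 6.56 − 5.15 = +1.41°C

+1.41°C (parcel warmer than environment)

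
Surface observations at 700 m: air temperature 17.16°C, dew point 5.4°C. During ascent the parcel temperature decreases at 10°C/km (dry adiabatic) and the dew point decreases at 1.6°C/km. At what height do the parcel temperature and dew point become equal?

2100 m

T and T_d converge at 10 − 1.6 = 8.4°C per km
Height above start = (17.16 − 5.4) / 8.4 = 1.4 km
LCL altitude = 700 m + 1400 m = 2100 m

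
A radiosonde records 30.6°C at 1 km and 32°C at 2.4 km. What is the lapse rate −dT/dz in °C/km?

-1°C/km

Γ = −ΔT/Δz = (30.6 − 32) / (2400 − 1000) m
  = -1.4°C / 1.4 km = -1°C/km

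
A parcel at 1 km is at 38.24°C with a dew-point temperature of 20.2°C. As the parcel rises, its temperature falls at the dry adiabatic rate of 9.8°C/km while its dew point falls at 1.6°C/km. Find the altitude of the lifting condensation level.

3.2 km

T and T_d converge at 9.8 − 1.6 = 8.2°C per km
Height above start = (38.24 − 20.2) / 8.2 = 2.2 km
LCL altitude = 1000 m + 2200 m = 3200 m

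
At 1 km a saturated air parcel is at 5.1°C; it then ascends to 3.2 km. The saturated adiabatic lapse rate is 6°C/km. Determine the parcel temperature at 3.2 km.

-8.1°C

Saturated adiabatic to 3200 m: -6 × 2.2 km = -13.2°C, so T = -8.1°C.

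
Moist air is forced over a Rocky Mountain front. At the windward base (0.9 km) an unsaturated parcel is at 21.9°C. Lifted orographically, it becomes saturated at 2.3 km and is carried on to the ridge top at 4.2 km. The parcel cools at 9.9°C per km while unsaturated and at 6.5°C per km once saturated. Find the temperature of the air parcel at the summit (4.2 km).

From 900 m to 2300 m (dry): cools by 9.9 × 1.4 = 13.86°C, giving 8.04°C.
From 2300 m to 4200 m (saturated): cools by 6.5 × 1.9 = 12.35°C, giving -4.31°C.

-4.31°C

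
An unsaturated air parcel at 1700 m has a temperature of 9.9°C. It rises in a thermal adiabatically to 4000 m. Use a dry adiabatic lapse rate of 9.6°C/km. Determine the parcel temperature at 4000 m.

-12.18°C

1700–4000 m, dry adiabatic: Δz = 2.3 km ⇒ ΔT = -22.08°C; T = -12.18°C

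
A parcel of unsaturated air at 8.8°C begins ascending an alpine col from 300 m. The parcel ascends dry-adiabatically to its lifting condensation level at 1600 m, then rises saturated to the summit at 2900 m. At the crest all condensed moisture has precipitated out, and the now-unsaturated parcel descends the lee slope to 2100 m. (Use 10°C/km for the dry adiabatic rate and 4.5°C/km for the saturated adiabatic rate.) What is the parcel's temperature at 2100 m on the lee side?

From 300 m to 1600 m (dry): cools by 10 × 1.3 = 13°C, giving -4.2°C.
From 1600 m to 2900 m (saturated): cools by 4.5 × 1.3 = 5.85°C, giving -10.05°C.
From 2900 m to 2100 m (dry descent): warms by 10 × 0.8 = 8°C, giving -2.05°C.

-2.05°C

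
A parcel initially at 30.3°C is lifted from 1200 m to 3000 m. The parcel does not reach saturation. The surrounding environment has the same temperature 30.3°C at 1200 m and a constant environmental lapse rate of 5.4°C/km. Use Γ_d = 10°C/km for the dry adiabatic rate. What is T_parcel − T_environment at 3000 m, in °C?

-8.28°C (parcel cooler than environment)

Parcel:
  From 1200 m to 3000 m (dry): cools by 10 × 1.8 = 18°C, giving 12.3°C.
Environment:
  From 1200 m to 3000 m (environment): cools by 5.4 × 1.8 = 9.72°C, giving 20.58°C.
T_parcel − T_env = 12.3 − 20.58 = -8.28°C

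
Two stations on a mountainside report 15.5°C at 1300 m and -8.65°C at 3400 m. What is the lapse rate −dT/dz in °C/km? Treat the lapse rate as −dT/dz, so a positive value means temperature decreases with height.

11.5°C/km

Γ = −ΔT/Δz = (15.5 − (-8.65)) / (3400 − 1300) m
  = 24.15°C / 2.1 km = 11.5°C/km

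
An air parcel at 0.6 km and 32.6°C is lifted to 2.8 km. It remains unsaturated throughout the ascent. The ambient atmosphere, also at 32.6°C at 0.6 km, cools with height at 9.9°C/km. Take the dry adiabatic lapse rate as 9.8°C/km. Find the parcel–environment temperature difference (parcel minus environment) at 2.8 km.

+0.22°C (parcel warmer than environment)

Parcel:
  600–2800 m, dry: Δz = 2.2 km ⇒ ΔT = -21.56°C; T = 11.04°C
Environment:
  600–2800 m, environment: Δz = 2.2 km ⇒ ΔT = -21.78°C; T = 10.82°C
T_parcel − T_env = 11.04 − 10.82 = +0.22°C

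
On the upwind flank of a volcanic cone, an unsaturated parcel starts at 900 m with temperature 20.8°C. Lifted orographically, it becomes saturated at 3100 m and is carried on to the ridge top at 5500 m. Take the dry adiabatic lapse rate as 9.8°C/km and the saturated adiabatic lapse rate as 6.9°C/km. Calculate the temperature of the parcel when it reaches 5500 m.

From 900 m to 3100 m (dry): cools by 9.8 × 2.2 = 21.56°C, giving -0.76°C.
From 3100 m to 5500 m (saturated): cools by 6.9 × 2.4 = 16.56°C, giving -17.32°C.

-17.32°C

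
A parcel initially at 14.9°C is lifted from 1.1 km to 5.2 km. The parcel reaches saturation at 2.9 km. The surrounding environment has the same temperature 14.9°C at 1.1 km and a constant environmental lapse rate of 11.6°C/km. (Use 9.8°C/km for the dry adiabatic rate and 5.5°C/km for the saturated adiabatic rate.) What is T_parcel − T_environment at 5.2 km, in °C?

Parcel:
  From 1100 m to 2900 m (dry): cools by 9.8 × 1.8 = 17.64°C, giving -2.74°C.
  From 2900 m to 5200 m (saturated): cools by 5.5 × 2.3 = 12.65°C, giving -15.39°C.
Environment:
  From 1100 m to 5200 m (environment): cools by 11.6 × 4.1 = 47.56°C, giving -32.66°C.
T_parcel − T_env = -15.39 − (-32.66) = +17.27°C

+17.27°C (parcel warmer than environment)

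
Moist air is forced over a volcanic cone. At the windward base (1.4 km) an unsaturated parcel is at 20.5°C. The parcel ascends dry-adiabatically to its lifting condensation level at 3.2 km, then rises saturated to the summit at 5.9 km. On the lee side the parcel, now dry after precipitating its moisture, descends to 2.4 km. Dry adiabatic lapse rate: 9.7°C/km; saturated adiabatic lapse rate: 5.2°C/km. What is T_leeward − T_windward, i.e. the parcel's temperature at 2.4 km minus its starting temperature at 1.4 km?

+2.45°C

1400 → 3200 m (dry, 9.7°C/km): ΔT = -9.7 × 1.8 = -17.46°C → T = 3.04°C
3200 → 5900 m (saturated, 5.2°C/km): ΔT = -5.2 × 2.7 = -14.04°C → T = -11°C
5900 → 2400 m (dry descent, 9.7°C/km): ΔT = +9.7 × 3.5 = +33.95°C → T = 22.95°C
Net change vs windward start: 22.95 − 20.5 = +2.45°C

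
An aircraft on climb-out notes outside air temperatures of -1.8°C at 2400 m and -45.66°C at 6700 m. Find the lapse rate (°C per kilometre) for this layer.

Γ = −ΔT/Δz = (-1.8 − (-45.66)) / (6700 − 2400) m
  = 43.86°C / 4.3 km = 10.2°C/km

10.2°C/km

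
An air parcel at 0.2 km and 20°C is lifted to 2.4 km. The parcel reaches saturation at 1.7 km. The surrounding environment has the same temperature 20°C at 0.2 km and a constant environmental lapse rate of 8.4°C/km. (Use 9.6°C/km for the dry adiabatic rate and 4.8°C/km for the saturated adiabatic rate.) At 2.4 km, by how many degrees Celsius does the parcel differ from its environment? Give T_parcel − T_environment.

Parcel:
  200–1700 m, dry: Δz = 1.5 km ⇒ ΔT = -14.4°C; T = 5.6°C
  1700–2400 m, saturated: Δz = 0.7 km ⇒ ΔT = -3.36°C; T = 2.24°C
Environment:
  200–2400 m, environment: Δz = 2.2 km ⇒ ΔT = -18.48°C; T = 1.52°C
T_parcel − T_env = 2.24 − 1.52 = +0.72°C

+0.72°C (parcel warmer than environment)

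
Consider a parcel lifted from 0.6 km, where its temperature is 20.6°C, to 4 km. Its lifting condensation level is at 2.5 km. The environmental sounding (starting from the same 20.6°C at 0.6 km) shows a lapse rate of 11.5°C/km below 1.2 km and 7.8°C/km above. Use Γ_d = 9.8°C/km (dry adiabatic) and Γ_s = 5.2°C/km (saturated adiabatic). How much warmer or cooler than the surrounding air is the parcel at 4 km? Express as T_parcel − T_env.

Parcel:
  Dry to 2500 m: -9.8 × 1.9 km = -18.62°C, so T = 1.98°C.
  Saturated to 4000 m: -5.2 × 1.5 km = -7.8°C, so T = -5.82°C.
Environment:
  Environment, lower layer to 1200 m: -11.5 × 0.6 km = -6.9°C, so T = 13.7°C.
  Environment, upper layer to 4000 m: -7.8 × 2.8 km = -21.84°C, so T = -8.14°C.
T_parcel − T_env = -5.82 − (-8.14) = +2.32°C

+2.32°C (parcel warmer than environment)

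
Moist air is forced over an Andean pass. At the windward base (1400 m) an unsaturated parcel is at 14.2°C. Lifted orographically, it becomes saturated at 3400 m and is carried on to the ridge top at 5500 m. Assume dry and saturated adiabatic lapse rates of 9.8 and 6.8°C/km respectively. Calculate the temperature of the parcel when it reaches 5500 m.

-19.68°C

From 1400 m to 3400 m (dry): cools by 9.8 × 2 = 19.6°C, giving -5.4°C.
From 3400 m to 5500 m (saturated): cools by 6.8 × 2.1 = 14.28°C, giving -19.68°C.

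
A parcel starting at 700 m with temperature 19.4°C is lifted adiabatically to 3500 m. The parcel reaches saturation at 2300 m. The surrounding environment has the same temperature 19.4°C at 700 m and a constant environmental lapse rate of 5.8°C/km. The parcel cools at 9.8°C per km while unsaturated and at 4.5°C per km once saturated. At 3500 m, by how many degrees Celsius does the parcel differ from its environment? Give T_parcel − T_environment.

-4.84°C (parcel cooler than environment)

Parcel:
  700–2300 m, dry: Δz = 1.6 km ⇒ ΔT = -15.68°C; T = 3.72°C
  2300–3500 m, saturated: Δz = 1.2 km ⇒ ΔT = -5.4°C; T = -1.68°C
Environment:
  700–3500 m, environment: Δz = 2.8 km ⇒ ΔT = -16.24°C; T = 3.16°C
T_parcel − T_env = -1.68 − 3.16 = -4.84°C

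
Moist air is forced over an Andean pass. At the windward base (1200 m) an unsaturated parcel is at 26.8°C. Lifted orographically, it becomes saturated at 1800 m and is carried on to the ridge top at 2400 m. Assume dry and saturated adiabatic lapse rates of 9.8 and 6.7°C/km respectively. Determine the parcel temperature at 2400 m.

1200 → 1800 m (dry, 9.8°C/km): ΔT = -9.8 × 0.6 = -5.88°C → T = 20.92°C
1800 → 2400 m (saturated, 6.7°C/km): ΔT = -6.7 × 0.6 = -4.02°C → T = 16.9°C

16.9°C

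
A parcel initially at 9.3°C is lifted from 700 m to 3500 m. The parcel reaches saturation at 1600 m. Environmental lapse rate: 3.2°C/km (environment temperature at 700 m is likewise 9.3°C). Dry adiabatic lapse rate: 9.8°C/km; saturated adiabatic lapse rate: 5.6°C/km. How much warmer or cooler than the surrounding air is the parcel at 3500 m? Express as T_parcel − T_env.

Parcel:
  Dry to 1600 m: -9.8 × 0.9 km = -8.82°C, so T = 0.48°C.
  Saturated to 3500 m: -5.6 × 1.9 km = -10.64°C, so T = -10.16°C.
Environment:
  Environment to 3500 m: -3.2 × 2.8 km = -8.96°C, so T = 0.34°C.
T_parcel − T_env = -10.16 − 0.34 = -10.5°C

-10.5°C (parcel cooler than environment)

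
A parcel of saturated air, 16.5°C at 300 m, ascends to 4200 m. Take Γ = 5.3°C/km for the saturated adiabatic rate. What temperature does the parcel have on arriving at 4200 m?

300–4200 m, saturated adiabatic: Δz = 3.9 km ⇒ ΔT = -20.67°C; T = -4.17°C

-4.17°C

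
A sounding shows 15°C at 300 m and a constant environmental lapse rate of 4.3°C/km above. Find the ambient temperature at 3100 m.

From 300 m to 3100 m (environmental): cools by 4.3 × 2.8 = 12.04°C, giving 2.96°C.

2.96°C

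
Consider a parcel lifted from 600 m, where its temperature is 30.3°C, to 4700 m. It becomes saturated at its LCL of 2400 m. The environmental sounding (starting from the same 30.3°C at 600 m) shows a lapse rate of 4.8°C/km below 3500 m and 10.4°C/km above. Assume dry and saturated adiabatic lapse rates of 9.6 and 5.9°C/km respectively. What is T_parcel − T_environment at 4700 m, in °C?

Parcel:
  600–2400 m, dry: Δz = 1.8 km ⇒ ΔT = -17.28°C; T = 13.02°C
  2400–4700 m, saturated: Δz = 2.3 km ⇒ ΔT = -13.57°C; T = -0.55°C
Environment:
  600–3500 m, environment, lower layer: Δz = 2.9 km ⇒ ΔT = -13.92°C; T = 16.38°C
  3500–4700 m, environment, upper layer: Δz = 1.2 km ⇒ ΔT = -12.48°C; T = 3.9°C
T_parcel − T_env = -0.55 − 3.9 = -4.45°C

-4.45°C (parcel cooler than environment)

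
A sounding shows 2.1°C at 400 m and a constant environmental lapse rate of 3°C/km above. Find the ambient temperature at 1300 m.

400 → 1300 m (environmental, 3°C/km): ΔT = -3 × 0.9 = -2.7°C → T = -0.6°C

-0.6°C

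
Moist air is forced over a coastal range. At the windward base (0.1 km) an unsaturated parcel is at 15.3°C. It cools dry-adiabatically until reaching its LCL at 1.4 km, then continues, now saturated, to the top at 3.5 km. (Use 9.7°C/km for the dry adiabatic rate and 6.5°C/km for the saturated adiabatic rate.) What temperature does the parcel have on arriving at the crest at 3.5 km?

Dry to 1400 m: -9.7 × 1.3 km = -12.61°C, so T = 2.69°C.
Saturated to 3500 m: -6.5 × 2.1 km = -13.65°C, so T = -10.96°C.

-10.96°C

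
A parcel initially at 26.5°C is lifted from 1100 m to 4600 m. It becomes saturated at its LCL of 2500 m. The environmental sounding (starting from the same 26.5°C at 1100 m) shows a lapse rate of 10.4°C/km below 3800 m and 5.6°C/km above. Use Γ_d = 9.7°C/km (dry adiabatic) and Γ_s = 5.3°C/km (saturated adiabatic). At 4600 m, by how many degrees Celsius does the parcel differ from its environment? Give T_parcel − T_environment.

Parcel:
  1100–2500 m, dry: Δz = 1.4 km ⇒ ΔT = -13.58°C; T = 12.92°C
  2500–4600 m, saturated: Δz = 2.1 km ⇒ ΔT = -11.13°C; T = 1.79°C
Environment:
  1100–3800 m, environment, lower layer: Δz = 2.7 km ⇒ ΔT = -28.08°C; T = -1.58°C
  3800–4600 m, environment, upper layer: Δz = 0.8 km ⇒ ΔT = -4.48°C; T = -6.06°C
T_parcel − T_env = 1.79 − (-6.06) = +7.85°C

+7.85°C (parcel warmer than environment)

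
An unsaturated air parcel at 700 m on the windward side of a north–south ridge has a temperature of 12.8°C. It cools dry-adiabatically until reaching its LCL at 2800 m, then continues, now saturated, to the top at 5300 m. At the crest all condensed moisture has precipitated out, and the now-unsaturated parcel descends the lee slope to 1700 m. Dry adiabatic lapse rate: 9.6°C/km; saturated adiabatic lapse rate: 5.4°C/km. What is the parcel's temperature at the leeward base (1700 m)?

Dry to 2800 m: -9.6 × 2.1 km = -20.16°C, so T = -7.36°C.
Saturated to 5300 m: -5.4 × 2.5 km = -13.5°C, so T = -20.86°C.
Dry descent to 1700 m: +9.6 × 3.6 km = +34.56°C, so T = 13.7°C.

13.7°C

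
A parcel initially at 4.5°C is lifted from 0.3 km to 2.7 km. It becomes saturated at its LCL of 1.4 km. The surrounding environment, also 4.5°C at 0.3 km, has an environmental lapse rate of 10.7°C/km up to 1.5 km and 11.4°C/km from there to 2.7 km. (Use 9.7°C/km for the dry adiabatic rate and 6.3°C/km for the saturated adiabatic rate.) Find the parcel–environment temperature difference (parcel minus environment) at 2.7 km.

Parcel:
  300–1400 m, dry: Δz = 1.1 km ⇒ ΔT = -10.67°C; T = -6.17°C
  1400–2700 m, saturated: Δz = 1.3 km ⇒ ΔT = -8.19°C; T = -14.36°C
Environment:
  300–1500 m, environment, lower layer: Δz = 1.2 km ⇒ ΔT = -12.84°C; T = -8.34°C
  1500–2700 m, environment, upper layer: Δz = 1.2 km ⇒ ΔT = -13.68°C; T = -22.02°C
T_parcel − T_env = -14.36 − (-22.02) = +7.66°C

+7.66°C (parcel warmer than environment)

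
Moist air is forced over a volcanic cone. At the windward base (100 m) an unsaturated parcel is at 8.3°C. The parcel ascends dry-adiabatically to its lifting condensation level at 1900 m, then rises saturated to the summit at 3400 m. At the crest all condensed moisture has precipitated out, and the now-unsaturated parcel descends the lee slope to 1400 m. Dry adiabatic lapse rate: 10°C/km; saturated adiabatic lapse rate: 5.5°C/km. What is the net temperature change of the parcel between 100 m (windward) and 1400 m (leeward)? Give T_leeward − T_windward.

100 → 1900 m (dry, 10°C/km): ΔT = -10 × 1.8 = -18°C → T = -9.7°C
1900 → 3400 m (saturated, 5.5°C/km): ΔT = -5.5 × 1.5 = -8.25°C → T = -17.95°C
3400 → 1400 m (dry descent, 10°C/km): ΔT = +10 × 2 = +20°C → T = 2.05°C
Net change vs windward start: 2.05 − 8.3 = -6.25°C

-6.25°C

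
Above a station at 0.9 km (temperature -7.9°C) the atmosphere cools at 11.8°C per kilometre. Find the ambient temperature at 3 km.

900 → 3000 m (environmental, 11.8°C/km): ΔT = -11.8 × 2.1 = -24.78°C → T = -32.68°C

-32.68°C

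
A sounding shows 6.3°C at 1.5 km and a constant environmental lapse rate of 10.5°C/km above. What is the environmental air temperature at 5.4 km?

From 1500 m to 5400 m (environmental): cools by 10.5 × 3.9 = 40.95°C, giving -34.65°C.

-34.65°C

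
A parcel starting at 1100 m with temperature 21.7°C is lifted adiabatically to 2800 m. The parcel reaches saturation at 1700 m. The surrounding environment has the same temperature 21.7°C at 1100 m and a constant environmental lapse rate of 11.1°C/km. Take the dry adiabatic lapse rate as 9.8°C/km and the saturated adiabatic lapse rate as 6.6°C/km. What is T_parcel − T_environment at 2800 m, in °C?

Parcel:
  From 1100 m to 1700 m (dry): cools by 9.8 × 0.6 = 5.88°C, giving 15.82°C.
  From 1700 m to 2800 m (saturated): cools by 6.6 × 1.1 = 7.26°C, giving 8.56°C.
Environment:
  From 1100 m to 2800 m (environment): cools by 11.1 × 1.7 = 18.87°C, giving 2.83°C.
T_parcel − T_env = 8.56 − 2.83 = +5.73°C

+5.73°C (parcel warmer than environment)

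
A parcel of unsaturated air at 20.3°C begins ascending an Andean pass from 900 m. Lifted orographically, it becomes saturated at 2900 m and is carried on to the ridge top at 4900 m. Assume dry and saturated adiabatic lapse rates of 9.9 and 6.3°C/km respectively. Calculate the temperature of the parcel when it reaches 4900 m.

900–2900 m, dry: Δz = 2 km ⇒ ΔT = -19.8°C; T = 0.5°C
2900–4900 m, saturated: Δz = 2 km ⇒ ΔT = -12.6°C; T = -12.1°C

-12.1°C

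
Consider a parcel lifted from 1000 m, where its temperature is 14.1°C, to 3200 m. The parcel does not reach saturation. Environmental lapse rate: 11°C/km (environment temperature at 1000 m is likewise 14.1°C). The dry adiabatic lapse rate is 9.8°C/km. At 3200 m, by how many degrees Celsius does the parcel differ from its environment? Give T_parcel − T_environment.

Parcel:
  Dry to 3200 m: -9.8 × 2.2 km = -21.56°C, so T = -7.46°C.
Environment:
  Environment to 3200 m: -11 × 2.2 km = -24.2°C, so T = -10.1°C.
T_parcel − T_env = -7.46 − (-10.1) = +2.64°C

+2.64°C (parcel warmer than environment)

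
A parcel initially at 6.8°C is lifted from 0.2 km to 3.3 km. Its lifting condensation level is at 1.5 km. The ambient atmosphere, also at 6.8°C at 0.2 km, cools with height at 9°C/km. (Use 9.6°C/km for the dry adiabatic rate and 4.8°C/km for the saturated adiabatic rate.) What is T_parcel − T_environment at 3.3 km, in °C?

Parcel:
  Dry to 1500 m: -9.6 × 1.3 km = -12.48°C, so T = -5.68°C.
  Saturated to 3300 m: -4.8 × 1.8 km = -8.64°C, so T = -14.32°C.
Environment:
  Environment to 3300 m: -9 × 3.1 km = -27.9°C, so T = -21.1°C.
T_parcel − T_env = -14.32 − (-21.1) = +6.78°C

+6.78°C (parcel warmer than environment)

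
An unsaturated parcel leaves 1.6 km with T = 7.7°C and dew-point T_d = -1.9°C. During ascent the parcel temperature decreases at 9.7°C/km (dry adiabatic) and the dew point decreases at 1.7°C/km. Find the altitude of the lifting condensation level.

2.8 km

T and T_d converge at 9.7 − 1.7 = 8°C per km
Height above start = (7.7 − (-1.9)) / 8 = 1.2 km
LCL altitude = 1600 m + 1200 m = 2800 m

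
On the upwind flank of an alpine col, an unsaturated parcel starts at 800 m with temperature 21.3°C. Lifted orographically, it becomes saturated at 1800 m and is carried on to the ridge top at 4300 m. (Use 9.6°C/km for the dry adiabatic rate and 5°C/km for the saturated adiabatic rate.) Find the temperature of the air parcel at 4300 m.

From 800 m to 1800 m (dry): cools by 9.6 × 1 = 9.6°C, giving 11.7°C.
From 1800 m to 4300 m (saturated): cools by 5 × 2.5 = 12.5°C, giving -0.8°C.

-0.8°C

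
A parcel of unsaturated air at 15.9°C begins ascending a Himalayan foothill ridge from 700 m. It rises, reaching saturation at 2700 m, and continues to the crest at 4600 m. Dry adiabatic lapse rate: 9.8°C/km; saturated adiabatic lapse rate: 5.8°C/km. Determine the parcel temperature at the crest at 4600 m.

700 → 2700 m (dry, 9.8°C/km): ΔT = -9.8 × 2 = -19.6°C → T = -3.7°C
2700 → 4600 m (saturated, 5.8°C/km): ΔT = -5.8 × 1.9 = -11.02°C → T = -14.72°C

-14.72°C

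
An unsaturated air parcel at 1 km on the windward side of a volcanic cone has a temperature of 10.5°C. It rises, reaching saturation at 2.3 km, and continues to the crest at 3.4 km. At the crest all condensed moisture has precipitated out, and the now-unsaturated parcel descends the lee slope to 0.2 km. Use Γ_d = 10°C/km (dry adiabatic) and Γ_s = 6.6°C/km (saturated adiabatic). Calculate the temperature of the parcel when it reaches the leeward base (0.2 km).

Dry to 2300 m: -10 × 1.3 km = -13°C, so T = -2.5°C.
Saturated to 3400 m: -6.6 × 1.1 km = -7.26°C, so T = -9.76°C.
Dry descent to 200 m: +10 × 3.2 km = +32°C, so T = 22.24°C.

22.24°C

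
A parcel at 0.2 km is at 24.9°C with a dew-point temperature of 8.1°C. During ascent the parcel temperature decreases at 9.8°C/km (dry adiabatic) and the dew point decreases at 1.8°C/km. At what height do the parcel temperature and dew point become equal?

T and T_d converge at 9.8 − 1.8 = 8°C per km
Height above start = (24.9 − 8.1) / 8 = 2.1 km
LCL altitude = 200 m + 2100 m = 2300 m

2.3 km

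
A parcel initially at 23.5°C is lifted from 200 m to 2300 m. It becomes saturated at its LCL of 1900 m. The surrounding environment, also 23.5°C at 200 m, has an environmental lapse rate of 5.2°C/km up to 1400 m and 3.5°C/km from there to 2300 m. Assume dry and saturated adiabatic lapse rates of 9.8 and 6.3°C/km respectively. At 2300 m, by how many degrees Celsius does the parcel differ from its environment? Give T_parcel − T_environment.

-9.79°C (parcel cooler than environment)

Parcel:
  200 → 1900 m (dry, 9.8°C/km): ΔT = -9.8 × 1.7 = -16.66°C → T = 6.84°C
  1900 → 2300 m (saturated, 6.3°C/km): ΔT = -6.3 × 0.4 = -2.52°C → T = 4.32°C
Environment:
  200 → 1400 m (environment, lower layer, 5.2°C/km): ΔT = -5.2 × 1.2 = -6.24°C → T = 17.26°C
  1400 → 2300 m (environment, upper layer, 3.5°C/km): ΔT = -3.5 × 0.9 = -3.15°C → T = 14.11°C
T_parcel − T_env = 4.32 − 14.11 = -9.79°C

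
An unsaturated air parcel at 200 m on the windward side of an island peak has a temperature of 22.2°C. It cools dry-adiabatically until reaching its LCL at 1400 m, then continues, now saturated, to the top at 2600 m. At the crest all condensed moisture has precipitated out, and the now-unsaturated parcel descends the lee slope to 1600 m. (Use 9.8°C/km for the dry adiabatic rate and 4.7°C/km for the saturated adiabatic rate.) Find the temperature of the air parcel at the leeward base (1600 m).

Dry to 1400 m: -9.8 × 1.2 km = -11.76°C, so T = 10.44°C.
Saturated to 2600 m: -4.7 × 1.2 km = -5.64°C, so T = 4.8°C.
Dry descent to 1600 m: +9.8 × 1 km = +9.8°C, so T = 14.6°C.

14.6°C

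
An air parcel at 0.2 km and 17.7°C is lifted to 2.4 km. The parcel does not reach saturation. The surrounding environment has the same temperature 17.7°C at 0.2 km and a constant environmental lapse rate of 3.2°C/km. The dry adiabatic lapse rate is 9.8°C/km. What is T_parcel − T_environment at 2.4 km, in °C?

Parcel:
  200 → 2400 m (dry, 9.8°C/km): ΔT = -9.8 × 2.2 = -21.56°C → T = -3.86°C
Environment:
  200 → 2400 m (environment, 3.2°C/km): ΔT = -3.2 × 2.2 = -7.04°C → T = 10.66°C
T_parcel − T_env = -3.86 − 10.66 = -14.52°C

-14.52°C (parcel cooler than environment)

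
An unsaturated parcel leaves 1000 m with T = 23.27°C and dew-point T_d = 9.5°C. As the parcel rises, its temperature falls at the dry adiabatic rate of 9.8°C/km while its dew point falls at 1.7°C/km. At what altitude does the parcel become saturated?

2700 m

T and T_d converge at 9.8 − 1.7 = 8.1°C per km
Height above start = (23.27 − 9.5) / 8.1 = 1.7 km
LCL altitude = 1000 m + 1700 m = 2700 m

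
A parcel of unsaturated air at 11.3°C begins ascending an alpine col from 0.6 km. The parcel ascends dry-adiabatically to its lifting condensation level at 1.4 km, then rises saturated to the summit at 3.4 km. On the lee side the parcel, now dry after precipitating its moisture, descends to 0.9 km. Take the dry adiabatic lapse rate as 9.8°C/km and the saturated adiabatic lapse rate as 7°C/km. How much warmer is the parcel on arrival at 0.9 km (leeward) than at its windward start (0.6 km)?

+2.66°C

600–1400 m, dry: Δz = 0.8 km ⇒ ΔT = -7.84°C; T = 3.46°C
1400–3400 m, saturated: Δz = 2 km ⇒ ΔT = -14°C; T = -10.54°C
3400–900 m, dry descent: Δz = 2.5 km ⇒ ΔT = +24.5°C; T = 13.96°C
Net change vs windward start: 13.96 − 11.3 = +2.66°C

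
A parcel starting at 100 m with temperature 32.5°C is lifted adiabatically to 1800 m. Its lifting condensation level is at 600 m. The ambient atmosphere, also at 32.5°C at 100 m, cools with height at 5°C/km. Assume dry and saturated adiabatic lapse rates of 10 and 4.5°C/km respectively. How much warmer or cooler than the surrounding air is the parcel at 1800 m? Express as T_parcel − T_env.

-1.9°C (parcel cooler than environment)

Parcel:
  From 100 m to 600 m (dry): cools by 10 × 0.5 = 5°C, giving 27.5°C.
  From 600 m to 1800 m (saturated): cools by 4.5 × 1.2 = 5.4°C, giving 22.1°C.
Environment:
  From 100 m to 1800 m (environment): cools by 5 × 1.7 = 8.5°C, giving 24°C.
T_parcel − T_env = 22.1 − 24 = -1.9°C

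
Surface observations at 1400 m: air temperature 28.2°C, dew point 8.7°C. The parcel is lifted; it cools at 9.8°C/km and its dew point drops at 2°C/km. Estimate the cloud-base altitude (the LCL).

3900 m

T and T_d converge at 9.8 − 2 = 7.8°C per km
Height above start = (28.2 − 8.7) / 7.8 = 2.5 km
LCL altitude = 1400 m + 2500 m = 3900 m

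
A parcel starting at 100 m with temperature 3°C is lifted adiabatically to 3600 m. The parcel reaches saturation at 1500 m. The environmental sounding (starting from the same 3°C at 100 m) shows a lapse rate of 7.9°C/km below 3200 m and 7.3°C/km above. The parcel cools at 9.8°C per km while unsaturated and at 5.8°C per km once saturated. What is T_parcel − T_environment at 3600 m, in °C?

Parcel:
  Dry to 1500 m: -9.8 × 1.4 km = -13.72°C, so T = -10.72°C.
  Saturated to 3600 m: -5.8 × 2.1 km = -12.18°C, so T = -22.9°C.
Environment:
  Environment, lower layer to 3200 m: -7.9 × 3.1 km = -24.49°C, so T = -21.49°C.
  Environment, upper layer to 3600 m: -7.3 × 0.4 km = -2.92°C, so T = -24.41°C.
T_parcel − T_env = -22.9 − (-24.41) = +1.51°C

+1.51°C (parcel warmer than environment)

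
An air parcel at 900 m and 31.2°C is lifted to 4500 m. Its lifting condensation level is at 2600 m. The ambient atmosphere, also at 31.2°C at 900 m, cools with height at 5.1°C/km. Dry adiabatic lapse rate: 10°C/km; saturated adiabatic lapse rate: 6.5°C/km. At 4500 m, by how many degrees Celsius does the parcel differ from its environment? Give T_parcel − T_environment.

Parcel:
  900 → 2600 m (dry, 10°C/km): ΔT = -10 × 1.7 = -17°C → T = 14.2°C
  2600 → 4500 m (saturated, 6.5°C/km): ΔT = -6.5 × 1.9 = -12.35°C → T = 1.85°C
Environment:
  900 → 4500 m (environment, 5.1°C/km): ΔT = -5.1 × 3.6 = -18.36°C → T = 12.84°C
T_parcel − T_env = 1.85 − 12.84 = -10.99°C

-10.99°C (parcel cooler than environment)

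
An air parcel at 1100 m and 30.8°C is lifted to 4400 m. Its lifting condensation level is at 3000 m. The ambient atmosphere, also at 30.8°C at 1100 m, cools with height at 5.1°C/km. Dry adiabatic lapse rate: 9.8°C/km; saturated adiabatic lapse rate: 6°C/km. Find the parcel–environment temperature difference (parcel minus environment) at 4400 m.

Parcel:
  1100–3000 m, dry: Δz = 1.9 km ⇒ ΔT = -18.62°C; T = 12.18°C
  3000–4400 m, saturated: Δz = 1.4 km ⇒ ΔT = -8.4°C; T = 3.78°C
Environment:
  1100–4400 m, environment: Δz = 3.3 km ⇒ ΔT = -16.83°C; T = 13.97°C
T_parcel − T_env = 3.78 − 13.97 = -10.19°C

-10.19°C (parcel cooler than environment)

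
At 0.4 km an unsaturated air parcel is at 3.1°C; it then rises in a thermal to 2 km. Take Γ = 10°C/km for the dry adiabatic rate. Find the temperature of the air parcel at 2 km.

-12.9°C

Dry adiabatic to 2000 m: -10 × 1.6 km = -16°C, so T = -12.9°C.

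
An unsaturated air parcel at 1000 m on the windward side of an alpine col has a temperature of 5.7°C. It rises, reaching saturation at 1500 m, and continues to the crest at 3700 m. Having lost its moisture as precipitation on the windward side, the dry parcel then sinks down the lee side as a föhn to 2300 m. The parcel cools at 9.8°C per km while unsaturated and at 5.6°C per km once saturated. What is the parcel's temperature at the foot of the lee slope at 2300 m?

2.2°C

From 1000 m to 1500 m (dry): cools by 9.8 × 0.5 = 4.9°C, giving 0.8°C.
From 1500 m to 3700 m (saturated): cools by 5.6 × 2.2 = 12.32°C, giving -11.52°C.
From 3700 m to 2300 m (dry descent): warms by 9.8 × 1.4 = 13.72°C, giving 2.2°C.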